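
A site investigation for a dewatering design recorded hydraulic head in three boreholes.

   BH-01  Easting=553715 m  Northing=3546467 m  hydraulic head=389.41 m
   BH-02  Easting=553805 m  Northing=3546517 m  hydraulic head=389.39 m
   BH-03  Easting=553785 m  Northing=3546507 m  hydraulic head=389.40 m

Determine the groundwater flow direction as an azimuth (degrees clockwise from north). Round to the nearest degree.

With h = a·x + b·y + c and BH-01 as origin, the differences give:
  90·a + 50·b = -0.02
  70·a + 40·b = -0.01
Eliminate b (×40 and ×50, subtract): 100·a = -0.300 → a = ∂h/∂x = -0.003000
Back-substitute: b = ∂h/∂y = +0.005000.
Flow direction (−∇h) has components (+0.003000 E, -0.005000 N).
Azimuth = atan2(E, N) = atan2(+0.003000, -0.005000) = 149.0° ≈ 149°.

149°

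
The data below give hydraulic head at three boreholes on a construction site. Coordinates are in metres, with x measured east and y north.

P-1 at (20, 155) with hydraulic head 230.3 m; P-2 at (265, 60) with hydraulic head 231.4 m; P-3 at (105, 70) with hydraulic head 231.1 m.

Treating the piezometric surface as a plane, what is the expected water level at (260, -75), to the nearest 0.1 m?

Taking P-1 as reference: P-2−P-1 = (245, -95, +1.1); P-3−P-1 = (85, -85, +0.8).
Solve a·Δx + b·Δy = Δh: det = 245·(-85) − 85·(-95) = -12750.
∂h/∂x = [(+1.1)·(-85) − (+0.8)·(-95)] / -12750 = +0.001373
∂h/∂y = [245·(+0.8) − 85·(+1.1)] / -12750 = -0.008039
h(260, -75) = 230.3 + (+0.001373)·(240) + (-0.008039)·(-230) = 230.3 +0.329 +1.849 = 232.478 m.

232.5 m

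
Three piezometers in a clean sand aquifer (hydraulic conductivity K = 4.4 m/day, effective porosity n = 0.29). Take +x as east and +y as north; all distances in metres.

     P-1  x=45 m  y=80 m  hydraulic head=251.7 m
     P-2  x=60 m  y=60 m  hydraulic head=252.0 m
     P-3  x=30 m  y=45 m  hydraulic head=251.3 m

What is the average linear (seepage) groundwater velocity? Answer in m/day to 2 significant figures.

With h = a·x + b·y + c and P-1 as origin, the differences give:
  15·a + (-20)·b = +0.3
  (-15)·a + (-35)·b = -0.4
Eliminate b (×(-35) and ×(-20), subtract): -825·a = -18.50 → a = ∂h/∂x = +0.02242
Back-substitute: b = ∂h/∂y = +0.001818.
|∇h| = √(0.02242² + 0.001818²) = 0.02249
Seepage velocity v = K·i/n = 4.4 × 0.02249 / 0.29 = 0.3412 m/day.

0.34 m/day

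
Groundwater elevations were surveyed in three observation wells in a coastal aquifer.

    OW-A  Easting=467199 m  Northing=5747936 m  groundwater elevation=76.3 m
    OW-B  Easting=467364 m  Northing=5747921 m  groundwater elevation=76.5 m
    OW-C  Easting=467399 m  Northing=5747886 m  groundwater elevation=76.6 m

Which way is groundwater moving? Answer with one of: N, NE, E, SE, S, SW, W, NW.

With h = a·x + b·y + c and OW-A as origin, the differences give:
  165·a + (-15)·b = +0.2
  200·a + (-50)·b = +0.3
Eliminate b (×(-50) and ×(-15), subtract): -5250·a = -5.50 → a = ∂h/∂x = +0.001048
Back-substitute: b = ∂h/∂y = -0.001810.
Flow = −∇h = (-0.001048 east, +0.001810 north), which points northwest.

NW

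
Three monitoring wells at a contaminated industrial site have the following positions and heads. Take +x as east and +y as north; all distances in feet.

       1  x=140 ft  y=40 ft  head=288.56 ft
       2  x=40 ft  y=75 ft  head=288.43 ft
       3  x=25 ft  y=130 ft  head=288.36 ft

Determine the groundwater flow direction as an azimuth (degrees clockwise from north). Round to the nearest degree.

Three-point gradient (reference 1): Δ to 2 = (-100, 35, -0.13), Δ to 3 = (-115, 90, -0.20).
∂h/∂x = +0.0009447, ∂h/∂y = -0.001015 (det = -4975).
Flow direction (−∇h) has components (-0.0009447 E, +0.001015 N).
Azimuth = atan2(E, N) = atan2(-0.0009447, +0.001015) = 317.1° ≈ 317°.

317°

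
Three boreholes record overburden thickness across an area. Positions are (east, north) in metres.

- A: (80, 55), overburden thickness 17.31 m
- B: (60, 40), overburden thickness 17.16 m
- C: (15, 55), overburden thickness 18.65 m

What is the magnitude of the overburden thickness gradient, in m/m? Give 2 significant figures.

0.043 m/m

Taking A as reference: B−A = (-20, -15, -0.15); C−A = (-65, 0, +1.34).
Solve a·Δx + b·Δy = Δd: det = (-20)·0 − (-65)·(-15) = -975.
∂d/∂x = [(-0.15)·0 − (+1.34)·(-15)] / -975 = -0.02062
∂d/∂y = [(-20)·(+1.34) − (-65)·(-0.15)] / -975 = +0.03749
|∇f| = √(-0.02062² + 0.03749²) = 0.04279 m/m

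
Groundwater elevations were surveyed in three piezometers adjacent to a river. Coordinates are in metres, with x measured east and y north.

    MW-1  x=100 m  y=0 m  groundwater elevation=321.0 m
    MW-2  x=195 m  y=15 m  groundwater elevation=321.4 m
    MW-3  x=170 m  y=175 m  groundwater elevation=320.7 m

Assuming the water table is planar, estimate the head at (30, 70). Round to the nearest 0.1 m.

320.4 m

With h = a·x + b·y + c and MW-1 as origin, the differences give:
  95·a + 15·b = +0.4
  70·a + 175·b = -0.3
Eliminate b (×175 and ×15, subtract): 15575·a = 74.50 → a = ∂h/∂x = +0.004783
Back-substitute: b = ∂h/∂y = -0.003628.
h(30, 70) = 321.0 + (+0.004783)·(-70) + (-0.003628)·(70) = 321.0 -0.335 -0.254 = 320.411 m.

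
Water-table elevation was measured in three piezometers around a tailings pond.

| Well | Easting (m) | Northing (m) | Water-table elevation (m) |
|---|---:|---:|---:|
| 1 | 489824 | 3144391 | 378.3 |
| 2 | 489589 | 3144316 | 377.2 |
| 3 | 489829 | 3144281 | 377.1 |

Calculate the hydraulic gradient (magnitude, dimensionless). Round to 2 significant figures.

0.011

With h = a·x + b·y + c and 1 as origin, the differences give:
  (-235)·a + (-75)·b = -1.1
  5·a + (-110)·b = -1.2
Eliminate b (×(-110) and ×(-75), subtract): 26225·a = 31.00 → a = ∂h/∂x = +0.001182
Back-substitute: b = ∂h/∂y = +0.01096.
|∇h| = √(0.001182² + 0.01096²) = 0.01102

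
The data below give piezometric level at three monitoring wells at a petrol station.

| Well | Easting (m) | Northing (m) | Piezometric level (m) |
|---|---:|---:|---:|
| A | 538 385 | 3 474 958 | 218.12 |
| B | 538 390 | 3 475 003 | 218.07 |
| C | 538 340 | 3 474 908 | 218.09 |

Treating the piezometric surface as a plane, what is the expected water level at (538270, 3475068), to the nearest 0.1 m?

With h = a·x + b·y + c and A as origin, the differences give:
  5·a + 45·b = -0.05
  (-45)·a + (-50)·b = -0.03
Eliminate b (×(-50) and ×45, subtract): 1775·a = 3.850 → a = ∂h/∂x = +0.002169
Back-substitute: b = ∂h/∂y = -0.001352.
h(538270, 3475068) = 218.12 + (+0.002169)·(-115) + (-0.001352)·(110) = 218.12 -0.249 -0.149 = 217.722 m.

217.7 m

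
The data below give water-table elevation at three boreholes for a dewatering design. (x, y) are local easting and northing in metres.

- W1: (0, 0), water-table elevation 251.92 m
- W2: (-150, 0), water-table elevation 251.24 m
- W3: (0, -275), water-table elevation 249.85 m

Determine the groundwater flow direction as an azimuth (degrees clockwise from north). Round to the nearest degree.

211°

∂h/∂x = (251.24 − 251.92) / (-150 − 0) = +0.004533
∂h/∂y = (249.85 − 251.92) / (-275 − 0) = +0.007527
Flow direction (−∇h) has components (-0.004533 E, -0.007527 N).
Azimuth = atan2(E, N) = atan2(-0.004533, -0.007527) = 211.1° ≈ 211°.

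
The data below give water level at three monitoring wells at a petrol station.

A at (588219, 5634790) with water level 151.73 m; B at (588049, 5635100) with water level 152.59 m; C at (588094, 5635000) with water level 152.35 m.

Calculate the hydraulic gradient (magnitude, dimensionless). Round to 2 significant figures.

Taking A as reference: B−A = (-170, 310, +0.86); C−A = (-125, 210, +0.62).
Solve a·Δx + b·Δy = Δh: det = (-170)·210 − (-125)·310 = 3050.
∂h/∂x = [(+0.86)·210 − (+0.62)·310] / 3050 = -0.003803
∂h/∂y = [(-170)·(+0.62) − (-125)·(+0.86)] / 3050 = +0.0006885
|∇h| = √(-0.003803² + 0.0006885²) = 0.003865

0.0039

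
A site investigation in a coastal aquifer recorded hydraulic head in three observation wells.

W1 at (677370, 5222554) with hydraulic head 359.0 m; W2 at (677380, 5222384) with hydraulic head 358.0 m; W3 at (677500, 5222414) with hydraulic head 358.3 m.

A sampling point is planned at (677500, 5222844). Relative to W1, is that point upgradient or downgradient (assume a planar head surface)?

Differences from W1: to W2 (Δx, Δy, Δh) = (10, -170, -1.0); to W3 = (130, -140, -0.7).
Solve a·Δx + b·Δy = Δh: det = 10·(-140) − 130·(-170) = 20700.
∂h/∂x = [(-1.0)·(-140) − (-0.7)·(-170)] / 20700 = +0.001014
∂h/∂y = [10·(-0.7) − 130·(-1.0)] / 20700 = +0.005942
Head at (677500, 5222844) = 359.0 + (+0.001014)·(130) + (+0.005942)·(290) = 360.86 m.
That is higher than the 359.0 m at W1, so the point is upgradient.

upgradient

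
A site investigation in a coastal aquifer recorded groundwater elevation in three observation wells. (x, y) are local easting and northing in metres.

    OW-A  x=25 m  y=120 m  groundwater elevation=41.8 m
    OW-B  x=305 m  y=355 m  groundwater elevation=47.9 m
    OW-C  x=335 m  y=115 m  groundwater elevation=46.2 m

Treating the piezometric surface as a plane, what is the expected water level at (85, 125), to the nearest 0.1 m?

42.7 m

With h = a·x + b·y + c and OW-A as origin, the differences give:
  280·a + 235·b = +6.1
  310·a + (-5)·b = +4.4
Eliminate b (×(-5) and ×235, subtract): -74250·a = -1064.50 → a = ∂h/∂x = +0.01434
Back-substitute: b = ∂h/∂y = +0.008875.
h(85, 125) = 41.8 + (+0.01434)·(60) + (+0.008875)·(5) = 41.8 +0.860 +0.044 = 42.705 m.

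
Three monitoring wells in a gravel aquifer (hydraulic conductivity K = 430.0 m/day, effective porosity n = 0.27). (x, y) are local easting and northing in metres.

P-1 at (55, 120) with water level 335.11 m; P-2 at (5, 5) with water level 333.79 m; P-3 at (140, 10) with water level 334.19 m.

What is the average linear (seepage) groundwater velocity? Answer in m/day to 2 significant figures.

17 m/day

With h = a·x + b·y + c and P-1 as origin, the differences give:
  (-50)·a + (-115)·b = -1.32
  85·a + (-110)·b = -0.92
Eliminate b (×(-110) and ×(-115), subtract): 15275·a = 39.400 → a = ∂h/∂x = +0.002579
Back-substitute: b = ∂h/∂y = +0.01036.
|∇h| = √(0.002579² + 0.01036²) = 0.01068
Seepage velocity v = K·i/n = 430.0 × 0.01068 / 0.27 = 17.01 m/day.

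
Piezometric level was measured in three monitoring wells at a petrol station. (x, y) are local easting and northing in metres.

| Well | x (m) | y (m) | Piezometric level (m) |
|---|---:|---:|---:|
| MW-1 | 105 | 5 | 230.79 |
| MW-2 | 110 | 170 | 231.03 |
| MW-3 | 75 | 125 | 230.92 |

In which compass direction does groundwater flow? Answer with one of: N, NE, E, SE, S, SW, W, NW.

SW

Taking MW-1 as reference: MW-2−MW-1 = (5, 165, +0.24); MW-3−MW-1 = (-30, 120, +0.13).
Determinant of the coordinate differences = 5·120 − (-30)·165 = 5550.
∂h/∂x = [(+0.24)·120 − (+0.13)·165] / 5550 = +0.001324
∂h/∂y = [5·(+0.13) − (-30)·(+0.24)] / 5550 = +0.001414
Flow = −∇h = (-0.001324 east, -0.001414 north), which points southwest.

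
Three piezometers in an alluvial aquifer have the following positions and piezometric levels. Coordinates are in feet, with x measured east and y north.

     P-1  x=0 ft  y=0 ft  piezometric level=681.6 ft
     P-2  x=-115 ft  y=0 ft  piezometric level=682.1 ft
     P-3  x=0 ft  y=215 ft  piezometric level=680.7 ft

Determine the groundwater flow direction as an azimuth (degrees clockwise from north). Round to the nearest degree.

046°

∂h/∂x = (682.1 − 681.6) / (-115 − 0) = -0.004348
∂h/∂y = (680.7 − 681.6) / (215 − 0) = -0.004186
Flow direction (−∇h) has components (+0.004348 E, +0.004186 N).
Azimuth = atan2(E, N) = atan2(+0.004348, +0.004186) = 46.1° ≈ 046°.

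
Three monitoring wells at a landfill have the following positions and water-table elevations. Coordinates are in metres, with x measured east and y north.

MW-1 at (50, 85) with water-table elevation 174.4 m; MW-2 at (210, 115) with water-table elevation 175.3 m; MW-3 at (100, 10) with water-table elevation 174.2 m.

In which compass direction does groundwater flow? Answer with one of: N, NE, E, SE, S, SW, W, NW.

With h = a·x + b·y + c and MW-1 as origin, the differences give:
  160·a + 30·b = +0.9
  50·a + (-75)·b = -0.2
Eliminate b (×(-75) and ×30, subtract): -13500·a = -61.50 → a = ∂h/∂x = +0.004556
Back-substitute: b = ∂h/∂y = +0.005704.
Flow = −∇h = (-0.004556 east, -0.005704 north), which points southwest.

SW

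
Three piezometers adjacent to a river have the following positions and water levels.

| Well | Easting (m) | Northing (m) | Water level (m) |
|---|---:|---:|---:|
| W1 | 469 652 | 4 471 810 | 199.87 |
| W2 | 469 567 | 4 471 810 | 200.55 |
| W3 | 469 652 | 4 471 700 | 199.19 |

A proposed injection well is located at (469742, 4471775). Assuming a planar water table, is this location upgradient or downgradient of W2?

downgradient

∂h/∂x = (200.55 − 199.87) / (469567 − 469652) = -0.008000
∂h/∂y = (199.19 − 199.87) / (4471700 − 4471810) = +0.006182
Head at (469742, 4471775) = 199.87 + (-0.008000)·(90) + (+0.006182)·(-35) = 198.93 m.
That is lower than the 200.55 m at W2, so the point is downgradient.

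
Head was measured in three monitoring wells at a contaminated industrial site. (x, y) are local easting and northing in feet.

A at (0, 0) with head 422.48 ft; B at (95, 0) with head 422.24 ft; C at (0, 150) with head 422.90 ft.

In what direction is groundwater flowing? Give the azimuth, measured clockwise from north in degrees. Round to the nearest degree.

138°

∂h/∂x = (422.24 − 422.48) / (95 − 0) = -0.002526
∂h/∂y = (422.90 − 422.48) / (150 − 0) = +0.002800
Flow direction (−∇h) has components (+0.002526 E, -0.002800 N).
Azimuth = atan2(E, N) = atan2(+0.002526, -0.002800) = 137.9° ≈ 138°.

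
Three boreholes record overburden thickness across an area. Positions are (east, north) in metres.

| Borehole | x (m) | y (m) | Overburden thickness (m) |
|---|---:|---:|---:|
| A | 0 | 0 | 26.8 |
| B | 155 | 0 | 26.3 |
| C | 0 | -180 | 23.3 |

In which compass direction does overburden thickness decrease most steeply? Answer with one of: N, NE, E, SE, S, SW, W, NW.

∂d/∂x = (26.3 − 26.8) / (155 − 0) = -0.003226
∂d/∂y = (23.3 − 26.8) / (-180 − 0) = +0.01944
Steepest decrease is along −∇f = (+0.003226 E, -0.01944 N) → south.

S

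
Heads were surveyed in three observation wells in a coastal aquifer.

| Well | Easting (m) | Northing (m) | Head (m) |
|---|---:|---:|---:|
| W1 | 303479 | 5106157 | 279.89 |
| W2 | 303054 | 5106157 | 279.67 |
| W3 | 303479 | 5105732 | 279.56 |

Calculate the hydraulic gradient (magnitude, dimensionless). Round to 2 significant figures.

∂h/∂x = (279.67 − 279.89) / (303054 − 303479) = +0.0005176
∂h/∂y = (279.56 − 279.89) / (5105732 − 5106157) = +0.0007765
|∇h| = √(0.0005176² + 0.0007765²) = 0.0009332

0.00093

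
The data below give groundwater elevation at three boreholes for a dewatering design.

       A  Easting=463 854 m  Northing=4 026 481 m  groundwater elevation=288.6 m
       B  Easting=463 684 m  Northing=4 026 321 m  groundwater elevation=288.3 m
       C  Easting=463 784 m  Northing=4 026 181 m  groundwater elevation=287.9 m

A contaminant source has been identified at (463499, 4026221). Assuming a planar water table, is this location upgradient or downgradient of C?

upgradient

Taking A as reference: B−A = (-170, -160, -0.3); C−A = (-70, -300, -0.7).
Determinant of the coordinate differences = (-170)·(-300) − (-70)·(-160) = 39800.
∂h/∂x = [(-0.3)·(-300) − (-0.7)·(-160)] / 39800 = -0.0005528
∂h/∂y = [(-170)·(-0.7) − (-70)·(-0.3)] / 39800 = +0.002462
Head at (463499, 4026221) = 288.6 + (-0.0005528)·(-355) + (+0.002462)·(-260) = 288.16 m.
That is higher than the 287.9 m at C, so the point is upgradient.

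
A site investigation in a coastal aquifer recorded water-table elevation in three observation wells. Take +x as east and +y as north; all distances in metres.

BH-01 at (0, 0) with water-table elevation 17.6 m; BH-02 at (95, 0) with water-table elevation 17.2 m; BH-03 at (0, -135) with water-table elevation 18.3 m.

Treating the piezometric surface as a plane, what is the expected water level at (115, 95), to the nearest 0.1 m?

∂h/∂x = (17.2 − 17.6) / (95 − 0) = -0.004211
∂h/∂y = (18.3 − 17.6) / (-135 − 0) = -0.005185
h(115, 95) = 17.6 + (-0.004211)·(115) + (-0.005185)·(95) = 17.6 -0.484 -0.493 = 16.623 m.

16.6 m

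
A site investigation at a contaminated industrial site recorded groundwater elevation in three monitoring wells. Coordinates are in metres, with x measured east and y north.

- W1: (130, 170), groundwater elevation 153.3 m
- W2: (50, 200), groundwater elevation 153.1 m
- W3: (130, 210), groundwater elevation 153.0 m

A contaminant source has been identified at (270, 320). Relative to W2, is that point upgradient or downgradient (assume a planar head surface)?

downgradient

Differences from W1: to W2 (Δx, Δy, Δh) = (-80, 30, -0.2); to W3 = (0, 40, -0.3).
Determinant of the coordinate differences = (-80)·40 − 0·30 = -3200.
∂h/∂x = [(-0.2)·40 − (-0.3)·30] / -3200 = -0.0003125
∂h/∂y = [(-80)·(-0.3) − 0·(-0.2)] / -3200 = -0.007500
Head at (270, 320) = 153.3 + (-0.0003125)·(140) + (-0.007500)·(150) = 152.13 m.
That is lower than the 153.1 m at W2, so the point is downgradient.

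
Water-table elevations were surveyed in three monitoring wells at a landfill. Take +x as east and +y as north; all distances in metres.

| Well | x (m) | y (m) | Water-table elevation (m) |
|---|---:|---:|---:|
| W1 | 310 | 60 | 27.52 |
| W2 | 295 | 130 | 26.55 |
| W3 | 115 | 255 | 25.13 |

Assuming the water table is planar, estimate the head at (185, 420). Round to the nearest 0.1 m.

22.6 m

Taking W1 as reference: W2−W1 = (-15, 70, -0.97); W3−W1 = (-195, 195, -2.39).
Determinant of the coordinate differences = (-15)·195 − (-195)·70 = 10725.
∂h/∂x = [(-0.97)·195 − (-2.39)·70] / 10725 = -0.002037
∂h/∂y = [(-15)·(-2.39) − (-195)·(-0.97)] / 10725 = -0.01429
h(185, 420) = 27.52 + (-0.002037)·(-125) + (-0.01429)·(360) = 27.52 +0.255 -5.146 = 22.629 m.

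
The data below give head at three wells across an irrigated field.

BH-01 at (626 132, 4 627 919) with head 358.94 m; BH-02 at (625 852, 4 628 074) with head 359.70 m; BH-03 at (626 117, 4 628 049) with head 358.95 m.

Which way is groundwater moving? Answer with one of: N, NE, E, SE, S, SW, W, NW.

Taking BH-01 as reference: BH-02−BH-01 = (-280, 155, +0.76); BH-03−BH-01 = (-15, 130, +0.01).
Solve a·Δx + b·Δy = Δh: det = (-280)·130 − (-15)·155 = -34075.
∂h/∂x = [(+0.76)·130 − (+0.01)·155] / -34075 = -0.002854
∂h/∂y = [(-280)·(+0.01) − (-15)·(+0.76)] / -34075 = -0.0002524
Flow = −∇h = (+0.002854 east, +0.0002524 north), which points east.

E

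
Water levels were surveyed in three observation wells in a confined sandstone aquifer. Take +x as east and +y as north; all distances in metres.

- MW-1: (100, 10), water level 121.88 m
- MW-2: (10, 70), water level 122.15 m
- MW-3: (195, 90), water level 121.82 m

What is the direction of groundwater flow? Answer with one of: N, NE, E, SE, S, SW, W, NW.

SE

Taking MW-1 as reference: MW-2−MW-1 = (-90, 60, +0.27); MW-3−MW-1 = (95, 80, -0.06).
Solve a·Δx + b·Δy = Δh: det = (-90)·80 − 95·60 = -12900.
∂h/∂x = [(+0.27)·80 − (-0.06)·60] / -12900 = -0.001953
∂h/∂y = [(-90)·(-0.06) − 95·(+0.27)] / -12900 = +0.001570
Flow = −∇h = (+0.001953 east, -0.001570 north), which points southeast.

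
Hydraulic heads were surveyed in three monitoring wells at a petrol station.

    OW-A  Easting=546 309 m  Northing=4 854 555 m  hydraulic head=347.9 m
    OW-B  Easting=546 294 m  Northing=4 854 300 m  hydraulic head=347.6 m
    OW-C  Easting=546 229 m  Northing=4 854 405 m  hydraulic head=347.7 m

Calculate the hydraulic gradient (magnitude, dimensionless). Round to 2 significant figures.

0.0012

Taking OW-A as reference: OW-B−OW-A = (-15, -255, -0.3); OW-C−OW-A = (-80, -150, -0.2).
Solve a·Δx + b·Δy = Δh: det = (-15)·(-150) − (-80)·(-255) = -18150.
∂h/∂x = [(-0.3)·(-150) − (-0.2)·(-255)] / -18150 = +0.0003306
∂h/∂y = [(-15)·(-0.2) − (-80)·(-0.3)] / -18150 = +0.001157
|∇h| = √(0.0003306² + 0.001157²) = 0.001203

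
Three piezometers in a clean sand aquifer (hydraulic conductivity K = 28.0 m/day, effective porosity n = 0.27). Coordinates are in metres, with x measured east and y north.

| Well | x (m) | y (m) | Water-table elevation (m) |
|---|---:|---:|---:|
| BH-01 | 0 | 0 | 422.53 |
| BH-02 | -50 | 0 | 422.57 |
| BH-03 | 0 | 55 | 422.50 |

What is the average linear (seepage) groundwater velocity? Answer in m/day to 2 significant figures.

0.10 m/day

∂h/∂x = (422.57 − 422.53) / (-50 − 0) = -0.0008000
∂h/∂y = (422.50 − 422.53) / (55 − 0) = -0.0005455
|∇h| = √(-0.0008000² + -0.0005455²) = 0.0009683
Seepage velocity v = K·i/n = 28.0 × 0.0009683 / 0.27 = 0.1004 m/day.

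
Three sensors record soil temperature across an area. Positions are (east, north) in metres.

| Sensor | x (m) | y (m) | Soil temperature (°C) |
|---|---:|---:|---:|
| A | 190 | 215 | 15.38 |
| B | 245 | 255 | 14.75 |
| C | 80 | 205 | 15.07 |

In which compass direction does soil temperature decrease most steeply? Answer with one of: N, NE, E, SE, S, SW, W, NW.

Three-point gradient (reference A): Δ to B = (55, 40, -0.63), Δ to C = (-110, -10, -0.31).
∂T/∂x = +0.004857, ∂T/∂y = -0.02243 (det = 3850).
Steepest decrease is along −∇f = (-0.004857 E, +0.02243 N) → north.

N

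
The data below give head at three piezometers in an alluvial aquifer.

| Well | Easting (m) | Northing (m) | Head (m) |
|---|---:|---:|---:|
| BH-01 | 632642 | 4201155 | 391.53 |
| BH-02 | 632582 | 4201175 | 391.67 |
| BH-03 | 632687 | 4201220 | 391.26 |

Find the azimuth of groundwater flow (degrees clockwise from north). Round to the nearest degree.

056°

Differences from BH-01: to BH-02 (Δx, Δy, Δh) = (-60, 20, +0.14); to BH-03 = (45, 65, -0.27).
Solve a·Δx + b·Δy = Δh: det = (-60)·65 − 45·20 = -4800.
∂h/∂x = [(+0.14)·65 − (-0.27)·20] / -4800 = -0.003021
∂h/∂y = [(-60)·(-0.27) − 45·(+0.14)] / -4800 = -0.002062
Flow direction (−∇h) has components (+0.003021 E, +0.002062 N).
Azimuth = atan2(E, N) = atan2(+0.003021, +0.002062) = 55.7° ≈ 056°.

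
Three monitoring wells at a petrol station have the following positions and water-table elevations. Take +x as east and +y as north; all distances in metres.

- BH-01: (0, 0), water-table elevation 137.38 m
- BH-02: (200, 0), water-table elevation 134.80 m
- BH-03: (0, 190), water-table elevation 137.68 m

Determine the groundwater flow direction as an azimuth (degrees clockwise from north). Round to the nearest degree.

∂h/∂x = (134.80 − 137.38) / (200 − 0) = -0.01290
∂h/∂y = (137.68 − 137.38) / (190 − 0) = +0.001579
Flow direction (−∇h) has components (+0.01290 E, -0.001579 N).
Azimuth = atan2(E, N) = atan2(+0.01290, -0.001579) = 97.0° ≈ 097°.

097°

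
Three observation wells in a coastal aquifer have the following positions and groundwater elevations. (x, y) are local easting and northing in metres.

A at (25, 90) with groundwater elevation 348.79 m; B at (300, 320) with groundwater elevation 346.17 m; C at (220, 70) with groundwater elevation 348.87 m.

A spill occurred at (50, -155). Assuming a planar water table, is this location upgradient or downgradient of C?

Differences from A: to B (Δx, Δy, Δh) = (275, 230, -2.62); to C = (195, -20, +0.08).
Determinant of the coordinate differences = 275·(-20) − 195·230 = -50350.
∂h/∂x = [(-2.62)·(-20) − (+0.08)·230] / -50350 = -0.0006753
∂h/∂y = [275·(+0.08) − 195·(-2.62)] / -50350 = -0.01058
Head at (50, -155) = 348.79 + (-0.0006753)·(25) + (-0.01058)·(-245) = 351.37 m.
That is higher than the 348.87 m at C, so the point is upgradient.

upgradient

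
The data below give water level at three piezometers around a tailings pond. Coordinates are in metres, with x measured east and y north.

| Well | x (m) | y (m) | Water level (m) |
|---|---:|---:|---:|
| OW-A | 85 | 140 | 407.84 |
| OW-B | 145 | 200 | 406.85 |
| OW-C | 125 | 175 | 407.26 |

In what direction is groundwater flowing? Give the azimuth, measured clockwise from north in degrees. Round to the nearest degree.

002°

Taking OW-A as reference: OW-B−OW-A = (60, 60, -0.99); OW-C−OW-A = (40, 35, -0.58).
Determinant of the coordinate differences = 60·35 − 40·60 = -300.
∂h/∂x = [(-0.99)·35 − (-0.58)·60] / -300 = -0.0005000
∂h/∂y = [60·(-0.58) − 40·(-0.99)] / -300 = -0.01600
Flow direction (−∇h) has components (+0.0005000 E, +0.01600 N).
Azimuth = atan2(E, N) = atan2(+0.0005000, +0.01600) = 1.8° ≈ 002°.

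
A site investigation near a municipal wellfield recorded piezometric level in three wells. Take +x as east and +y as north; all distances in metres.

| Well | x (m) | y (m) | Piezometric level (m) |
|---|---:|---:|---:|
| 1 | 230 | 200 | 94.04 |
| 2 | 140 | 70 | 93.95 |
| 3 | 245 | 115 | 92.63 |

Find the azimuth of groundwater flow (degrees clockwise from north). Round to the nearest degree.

Taking 1 as reference: 2−1 = (-90, -130, -0.09); 3−1 = (15, -85, -1.41).
Solve a·Δx + b·Δy = Δh: det = (-90)·(-85) − 15·(-130) = 9600.
∂h/∂x = [(-0.09)·(-85) − (-1.41)·(-130)] / 9600 = -0.01830
∂h/∂y = [(-90)·(-1.41) − 15·(-0.09)] / 9600 = +0.01336
Flow direction (−∇h) has components (+0.01830 E, -0.01336 N).
Azimuth = atan2(E, N) = atan2(+0.01830, -0.01336) = 126.1° ≈ 126°.

126°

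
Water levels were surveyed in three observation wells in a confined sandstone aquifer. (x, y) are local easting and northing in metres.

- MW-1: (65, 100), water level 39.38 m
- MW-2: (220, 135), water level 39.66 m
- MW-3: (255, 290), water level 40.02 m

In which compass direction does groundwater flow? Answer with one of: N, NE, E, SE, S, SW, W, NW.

Three-point gradient (reference MW-1): Δ to MW-2 = (155, 35, +0.28), Δ to MW-3 = (190, 190, +0.64).
∂h/∂x = +0.001351, ∂h/∂y = +0.002018 (det = 22800).
Flow = −∇h = (-0.001351 east, -0.002018 north), which points southwest.

SW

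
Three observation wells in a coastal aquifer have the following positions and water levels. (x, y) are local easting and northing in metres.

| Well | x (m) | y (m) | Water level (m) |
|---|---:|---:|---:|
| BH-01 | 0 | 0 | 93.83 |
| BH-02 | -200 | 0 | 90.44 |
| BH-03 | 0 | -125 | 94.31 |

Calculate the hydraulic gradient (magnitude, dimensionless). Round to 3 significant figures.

∂h/∂x = (90.44 − 93.83) / (-200 − 0) = +0.01695
∂h/∂y = (94.31 − 93.83) / (-125 − 0) = -0.003840
|∇h| = √(0.01695² + -0.003840²) = 0.01738

0.0174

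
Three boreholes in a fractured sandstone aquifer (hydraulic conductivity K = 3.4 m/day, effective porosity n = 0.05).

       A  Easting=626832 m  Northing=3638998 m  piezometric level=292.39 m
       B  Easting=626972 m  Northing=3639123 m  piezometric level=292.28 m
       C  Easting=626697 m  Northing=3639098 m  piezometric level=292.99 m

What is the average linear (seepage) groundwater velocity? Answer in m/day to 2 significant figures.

0.24 m/day

With h = a·x + b·y + c and A as origin, the differences give:
  140·a + 125·b = -0.11
  (-135)·a + 100·b = +0.60
Eliminate b (×100 and ×125, subtract): 30875·a = -86.000 → a = ∂h/∂x = -0.002785
Back-substitute: b = ∂h/∂y = +0.002240.
|∇h| = √(-0.002785² + 0.002240²) = 0.003574
Seepage velocity v = K·i/n = 3.4 × 0.003574 / 0.05 = 0.243 m/day.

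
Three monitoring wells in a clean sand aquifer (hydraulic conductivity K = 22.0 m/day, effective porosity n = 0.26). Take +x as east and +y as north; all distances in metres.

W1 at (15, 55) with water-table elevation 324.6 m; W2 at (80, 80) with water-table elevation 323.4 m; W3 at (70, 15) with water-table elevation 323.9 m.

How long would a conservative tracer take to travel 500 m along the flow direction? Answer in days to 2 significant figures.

With h = a·x + b·y + c and W1 as origin, the differences give:
  65·a + 25·b = -1.2
  55·a + (-40)·b = -0.7
Eliminate b (×(-40) and ×25, subtract): -3975·a = 65.50 → a = ∂h/∂x = -0.01648
Back-substitute: b = ∂h/∂y = -0.005157.
|∇h| = √(-0.01648² + -0.005157²) = 0.01727
Seepage velocity v = K·i/n = 22.0 × 0.01727 / 0.26 = 1.461 m/day.
t = 500 / 1.461 = 342.2 days.

340 days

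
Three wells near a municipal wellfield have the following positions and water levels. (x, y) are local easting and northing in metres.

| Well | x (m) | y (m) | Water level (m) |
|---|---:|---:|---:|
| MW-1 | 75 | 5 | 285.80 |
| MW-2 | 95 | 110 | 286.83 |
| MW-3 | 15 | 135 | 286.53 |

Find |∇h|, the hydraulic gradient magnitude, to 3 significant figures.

With h = a·x + b·y + c and MW-1 as origin, the differences give:
  20·a + 105·b = +1.03
  (-60)·a + 130·b = +0.73
Eliminate b (×130 and ×105, subtract): 8900·a = 57.250 → a = ∂h/∂x = +0.006433
Back-substitute: b = ∂h/∂y = +0.008584.
|∇h| = √(0.006433² + 0.008584²) = 0.01073

0.0107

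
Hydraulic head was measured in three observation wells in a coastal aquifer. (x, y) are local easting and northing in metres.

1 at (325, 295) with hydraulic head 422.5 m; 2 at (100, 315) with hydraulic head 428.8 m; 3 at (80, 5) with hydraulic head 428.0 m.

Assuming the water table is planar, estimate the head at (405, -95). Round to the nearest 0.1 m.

With h = a·x + b·y + c and 1 as origin, the differences give:
  (-225)·a + 20·b = +6.3
  (-245)·a + (-290)·b = +5.5
Eliminate b (×(-290) and ×20, subtract): 70150·a = -1937.00 → a = ∂h/∂x = -0.02761
Back-substitute: b = ∂h/∂y = +0.004362.
h(405, -95) = 422.5 + (-0.02761)·(80) + (+0.004362)·(-390) = 422.5 -2.209 -1.701 = 418.590 m.

418.6 m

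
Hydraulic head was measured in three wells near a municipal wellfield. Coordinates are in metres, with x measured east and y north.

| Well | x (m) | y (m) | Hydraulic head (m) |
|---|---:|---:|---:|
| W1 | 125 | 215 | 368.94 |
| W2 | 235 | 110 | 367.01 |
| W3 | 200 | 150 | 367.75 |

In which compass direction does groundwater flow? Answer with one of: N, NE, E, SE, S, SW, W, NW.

S

Taking W1 as reference: W2−W1 = (110, -105, -1.93); W3−W1 = (75, -65, -1.19).
Determinant of the coordinate differences = 110·(-65) − 75·(-105) = 725.
∂h/∂x = [(-1.93)·(-65) − (-1.19)·(-105)] / 725 = +0.0006897
∂h/∂y = [110·(-1.19) − 75·(-1.93)] / 725 = +0.01910
Flow = −∇h = (-0.0006897 east, -0.01910 north), which points south.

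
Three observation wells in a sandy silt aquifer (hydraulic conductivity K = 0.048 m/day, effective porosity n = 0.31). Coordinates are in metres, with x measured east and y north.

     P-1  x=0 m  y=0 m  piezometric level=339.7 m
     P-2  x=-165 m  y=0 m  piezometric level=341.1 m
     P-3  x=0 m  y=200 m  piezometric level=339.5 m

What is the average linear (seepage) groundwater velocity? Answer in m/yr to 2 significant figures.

∂h/∂x = (341.1 − 339.7) / (-165 − 0) = -0.008485
∂h/∂y = (339.5 − 339.7) / (200 − 0) = -0.0010000
|∇h| = √(-0.008485² + -0.0010000²) = 0.008544
Seepage velocity v = K·i/n = 0.048 × 0.008544 / 0.31 = 0.001323 m/day = 0.4832 m/yr.

0.48 m/yr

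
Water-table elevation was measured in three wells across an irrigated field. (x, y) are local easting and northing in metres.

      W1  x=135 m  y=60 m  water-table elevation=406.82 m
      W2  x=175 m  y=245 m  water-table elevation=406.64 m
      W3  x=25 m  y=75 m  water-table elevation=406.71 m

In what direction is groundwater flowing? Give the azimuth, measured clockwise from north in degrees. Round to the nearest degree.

324°

Taking W1 as reference: W2−W1 = (40, 185, -0.18); W3−W1 = (-110, 15, -0.11).
Determinant of the coordinate differences = 40·15 − (-110)·185 = 20950.
∂h/∂x = [(-0.18)·15 − (-0.11)·185] / 20950 = +0.0008425
∂h/∂y = [40·(-0.11) − (-110)·(-0.18)] / 20950 = -0.001155
Flow direction (−∇h) has components (-0.0008425 E, +0.001155 N).
Azimuth = atan2(E, N) = atan2(-0.0008425, +0.001155) = 323.9° ≈ 324°.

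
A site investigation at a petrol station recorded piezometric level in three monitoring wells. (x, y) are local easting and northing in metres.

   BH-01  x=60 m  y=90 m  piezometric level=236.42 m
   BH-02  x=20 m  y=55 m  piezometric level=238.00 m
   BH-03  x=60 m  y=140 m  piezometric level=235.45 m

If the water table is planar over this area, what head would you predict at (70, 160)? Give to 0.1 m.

234.8 m

Differences from BH-01: to BH-02 (Δx, Δy, Δh) = (-40, -35, +1.58); to BH-03 = (0, 50, -0.97).
Solve a·Δx + b·Δy = Δh: det = (-40)·50 − 0·(-35) = -2000.
∂h/∂x = [(+1.58)·50 − (-0.97)·(-35)] / -2000 = -0.02253
∂h/∂y = [(-40)·(-0.97) − 0·(+1.58)] / -2000 = -0.01940
h(70, 160) = 236.42 + (-0.02253)·(10) + (-0.01940)·(70) = 236.42 -0.225 -1.358 = 234.837 m.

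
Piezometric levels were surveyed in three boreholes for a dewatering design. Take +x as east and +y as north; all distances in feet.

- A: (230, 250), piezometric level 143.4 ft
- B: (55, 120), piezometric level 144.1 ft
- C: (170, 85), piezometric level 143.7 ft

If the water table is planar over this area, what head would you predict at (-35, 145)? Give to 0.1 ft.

144.4 ft

Taking A as reference: B−A = (-175, -130, +0.7); C−A = (-60, -165, +0.3).
Solve a·Δx + b·Δy = Δh: det = (-175)·(-165) − (-60)·(-130) = 21075.
∂h/∂x = [(+0.7)·(-165) − (+0.3)·(-130)] / 21075 = -0.003630
∂h/∂y = [(-175)·(+0.3) − (-60)·(+0.7)] / 21075 = -0.0004982
h(-35, 145) = 143.4 + (-0.003630)·(-265) + (-0.0004982)·(-105) = 143.4 +0.962 +0.052 = 144.414 ft.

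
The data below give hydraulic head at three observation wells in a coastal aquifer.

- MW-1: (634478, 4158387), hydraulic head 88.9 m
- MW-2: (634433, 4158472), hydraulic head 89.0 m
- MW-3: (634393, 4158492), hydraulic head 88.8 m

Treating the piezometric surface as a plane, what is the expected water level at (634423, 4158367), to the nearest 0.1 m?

88.4 m

Taking MW-1 as reference: MW-2−MW-1 = (-45, 85, +0.1); MW-3−MW-1 = (-85, 105, -0.1).
Solve a·Δx + b·Δy = Δh: det = (-45)·105 − (-85)·85 = 2500.
∂h/∂x = [(+0.1)·105 − (-0.1)·85] / 2500 = +0.007600
∂h/∂y = [(-45)·(-0.1) − (-85)·(+0.1)] / 2500 = +0.005200
h(634423, 4158367) = 88.9 + (+0.007600)·(-55) + (+0.005200)·(-20) = 88.9 -0.418 -0.104 = 88.378 m.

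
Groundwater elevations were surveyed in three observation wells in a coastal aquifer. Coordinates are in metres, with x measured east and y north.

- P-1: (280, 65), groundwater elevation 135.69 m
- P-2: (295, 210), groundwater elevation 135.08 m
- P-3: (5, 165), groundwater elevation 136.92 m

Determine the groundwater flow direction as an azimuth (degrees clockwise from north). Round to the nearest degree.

058°

Three-point gradient (reference P-1): Δ to P-2 = (15, 145, -0.61), Δ to P-3 = (-275, 100, +1.23).
∂h/∂x = -0.005785, ∂h/∂y = -0.003608 (det = 41375).
Flow direction (−∇h) has components (+0.005785 E, +0.003608 N).
Azimuth = atan2(E, N) = atan2(+0.005785, +0.003608) = 58.0° ≈ 058°.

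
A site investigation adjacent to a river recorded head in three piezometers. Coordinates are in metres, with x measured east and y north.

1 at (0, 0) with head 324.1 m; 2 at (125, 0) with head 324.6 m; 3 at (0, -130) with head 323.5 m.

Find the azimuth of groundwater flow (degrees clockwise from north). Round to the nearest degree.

221°

∂h/∂x = (324.6 − 324.1) / (125 − 0) = +0.004000
∂h/∂y = (323.5 − 324.1) / (-130 − 0) = +0.004615
Flow direction (−∇h) has components (-0.004000 E, -0.004615 N).
Azimuth = atan2(E, N) = atan2(-0.004000, -0.004615) = 220.9° ≈ 221°.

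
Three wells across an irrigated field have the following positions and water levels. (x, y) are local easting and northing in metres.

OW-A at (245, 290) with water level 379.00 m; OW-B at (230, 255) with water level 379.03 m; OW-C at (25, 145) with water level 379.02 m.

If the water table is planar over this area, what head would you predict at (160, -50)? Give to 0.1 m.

379.3 m

Differences from OW-A: to OW-B (Δx, Δy, Δh) = (-15, -35, +0.03); to OW-C = (-220, -145, +0.02).
Solve a·Δx + b·Δy = Δh: det = (-15)·(-145) − (-220)·(-35) = -5525.
∂h/∂x = [(+0.03)·(-145) − (+0.02)·(-35)] / -5525 = +0.0006606
∂h/∂y = [(-15)·(+0.02) − (-220)·(+0.03)] / -5525 = -0.001140
h(160, -50) = 379.00 + (+0.0006606)·(-85) + (-0.001140)·(-340) = 379.00 -0.056 +0.388 = 379.332 m.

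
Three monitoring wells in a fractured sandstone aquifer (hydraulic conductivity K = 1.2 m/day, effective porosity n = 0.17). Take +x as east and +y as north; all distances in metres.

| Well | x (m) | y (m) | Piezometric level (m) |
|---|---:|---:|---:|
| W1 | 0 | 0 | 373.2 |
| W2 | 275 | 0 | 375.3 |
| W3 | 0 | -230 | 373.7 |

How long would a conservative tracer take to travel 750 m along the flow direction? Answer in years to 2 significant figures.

37 years

∂h/∂x = (375.3 − 373.2) / (275 − 0) = +0.007636
∂h/∂y = (373.7 − 373.2) / (-230 − 0) = -0.002174
|∇h| = √(0.007636² + -0.002174²) = 0.007939
Seepage velocity v = K·i/n = 1.2 × 0.007939 / 0.17 = 0.05604 m/day.
t = 750 / 0.05604 = 1.338e+04 days = 36.6 years.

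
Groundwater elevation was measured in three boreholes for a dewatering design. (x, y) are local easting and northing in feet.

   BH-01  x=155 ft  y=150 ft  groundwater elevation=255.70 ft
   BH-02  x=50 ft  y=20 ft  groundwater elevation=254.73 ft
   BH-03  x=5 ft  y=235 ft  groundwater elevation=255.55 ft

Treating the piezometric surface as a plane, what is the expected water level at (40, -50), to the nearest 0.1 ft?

254.4 ft

Three-point gradient (reference BH-01): Δ to BH-02 = (-105, -130, -0.97), Δ to BH-03 = (-150, 85, -0.15).
∂h/∂x = +0.003587, ∂h/∂y = +0.004565 (det = -28425).
h(40, -50) = 255.70 + (+0.003587)·(-115) + (+0.004565)·(-200) = 255.70 -0.412 -0.913 = 254.375 ft.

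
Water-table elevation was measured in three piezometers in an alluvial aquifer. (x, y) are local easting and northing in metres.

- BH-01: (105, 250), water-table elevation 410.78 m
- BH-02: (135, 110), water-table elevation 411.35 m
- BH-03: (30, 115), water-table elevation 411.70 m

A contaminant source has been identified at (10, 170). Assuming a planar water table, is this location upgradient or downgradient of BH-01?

Differences from BH-01: to BH-02 (Δx, Δy, Δh) = (30, -140, +0.57); to BH-03 = (-75, -135, +0.92).
Determinant of the coordinate differences = 30·(-135) − (-75)·(-140) = -14550.
∂h/∂x = [(+0.57)·(-135) − (+0.92)·(-140)] / -14550 = -0.003564
∂h/∂y = [30·(+0.92) − (-75)·(+0.57)] / -14550 = -0.004835
Head at (10, 170) = 410.78 + (-0.003564)·(-95) + (-0.004835)·(-80) = 411.51 m.
That is higher than the 410.78 m at BH-01, so the point is upgradient.

upgradient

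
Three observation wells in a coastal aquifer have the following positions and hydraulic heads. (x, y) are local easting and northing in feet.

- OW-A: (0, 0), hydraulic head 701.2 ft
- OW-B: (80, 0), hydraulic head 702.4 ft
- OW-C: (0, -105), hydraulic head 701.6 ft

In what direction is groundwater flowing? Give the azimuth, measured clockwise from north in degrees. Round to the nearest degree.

284°

∂h/∂x = (702.4 − 701.2) / (80 − 0) = +0.01500
∂h/∂y = (701.6 − 701.2) / (-105 − 0) = -0.003810
Flow direction (−∇h) has components (-0.01500 E, +0.003810 N).
Azimuth = atan2(E, N) = atan2(-0.01500, +0.003810) = 284.3° ≈ 284°.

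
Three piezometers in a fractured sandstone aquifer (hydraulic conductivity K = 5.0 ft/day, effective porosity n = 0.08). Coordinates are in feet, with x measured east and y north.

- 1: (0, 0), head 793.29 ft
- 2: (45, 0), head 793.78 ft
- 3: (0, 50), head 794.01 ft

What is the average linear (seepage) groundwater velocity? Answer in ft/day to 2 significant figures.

∂h/∂x = (793.78 − 793.29) / (45 − 0) = +0.01089
∂h/∂y = (794.01 − 793.29) / (50 − 0) = +0.01440
|∇h| = √(0.01089² + 0.01440²) = 0.01805
Seepage velocity v = K·i/n = 5.0 × 0.01805 / 0.08 = 1.128 ft/day.

1.1 ft/day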